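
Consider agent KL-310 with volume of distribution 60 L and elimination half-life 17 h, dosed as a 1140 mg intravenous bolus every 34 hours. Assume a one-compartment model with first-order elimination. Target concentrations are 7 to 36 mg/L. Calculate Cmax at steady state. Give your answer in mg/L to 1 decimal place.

τ = 34 h = 2 half-lives, so f = (1/2)^2 = 0.25.
At steady state, R = 1/(1 − 0.25) = 4/3.
Single-dose peak C₀ = D/Vd = 1140/60 = 19 mg/L.
Steady-state peak Cmax,ss = C₀·R = 19 × 4/3 ≈ 25.333 mg/L.
Peak 25.3 mg/L vs MTC 36 mg/L: below toxic threshold.

25.3 mg/L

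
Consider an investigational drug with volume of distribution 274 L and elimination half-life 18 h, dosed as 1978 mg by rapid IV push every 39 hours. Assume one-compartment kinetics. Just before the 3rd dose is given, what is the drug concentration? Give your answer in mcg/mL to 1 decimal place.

2.0 mcg/mL

f = (1/2)^(τ/t½) = (1/2)^(39/18) ≈ 0.2227.
C₀ = D/Vd = 1978/274 ≈ 7.219 mcg/mL.
Before the 3rd dose, 2 doses have been given. Superposition: Cmin = C₀·(f + f²).
≈ 7.219 × (0.2227 + 0.0496) ≈ 7.219 × 0.2723 ≈ 1.966 mcg/mL.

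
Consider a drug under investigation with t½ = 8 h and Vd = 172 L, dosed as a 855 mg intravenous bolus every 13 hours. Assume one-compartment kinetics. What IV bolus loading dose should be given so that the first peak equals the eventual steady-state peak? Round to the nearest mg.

1265 mg

f = (1/2)^(13/8) ≈ 0.324210; accumulation ratio R = 1/(1−f) ≈ 1.47975.
Loading dose to hit Cmax,ss on first dose: D_load = D_maint·R ≈ 855 × 1.47975 ≈ 1265.19 mg.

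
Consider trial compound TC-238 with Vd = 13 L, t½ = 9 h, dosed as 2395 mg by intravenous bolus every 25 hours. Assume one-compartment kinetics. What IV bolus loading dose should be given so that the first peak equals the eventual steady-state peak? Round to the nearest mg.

2804 mg

f = (1/2)^(25/9) ≈ 0.145816; accumulation ratio R = 1/(1−f) ≈ 1.17071.
Loading dose to hit Cmax,ss on first dose: D_load = D_maint·R ≈ 2395 × 1.17071 ≈ 2803.85 mg.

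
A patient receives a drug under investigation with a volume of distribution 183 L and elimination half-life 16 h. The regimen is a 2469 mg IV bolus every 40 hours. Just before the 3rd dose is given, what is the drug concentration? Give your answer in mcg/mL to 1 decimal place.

2.8 mcg/mL

f = (1/2)^(τ/t½) = (1/2)^(40/16) ≈ 0.1768.
C₀ = D/Vd = 2469/183 ≈ 13.492 mcg/mL.
Before the 3rd dose, 2 doses have been given. Superposition: Cmin = C₀·(f + f²).
≈ 13.492 × (0.1768 + 0.0313) ≈ 13.492 × 0.2081 ≈ 2.808 mcg/mL.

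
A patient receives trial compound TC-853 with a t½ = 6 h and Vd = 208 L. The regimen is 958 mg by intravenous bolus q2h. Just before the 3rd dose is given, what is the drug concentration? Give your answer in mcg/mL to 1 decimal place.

6.6 mcg/mL

f = (1/2)^(τ/t½) = (1/2)^(2/6) ≈ 0.7937.
C₀ = D/Vd = 958/208 ≈ 4.606 mcg/mL.
Before the 3rd dose, 2 doses have been given. Superposition: Cmin = C₀·(f + f²).
≈ 4.606 × (0.7937 + 0.6300) ≈ 4.606 × 1.4237 ≈ 6.558 mcg/mL.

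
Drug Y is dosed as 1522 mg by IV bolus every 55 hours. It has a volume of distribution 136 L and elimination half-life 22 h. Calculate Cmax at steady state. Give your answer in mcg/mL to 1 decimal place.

k = ln2/t½ = ln2/22 ≈ 0.031507 h⁻¹; fraction remaining f = e^(−kτ) = e^(−0.031507×55) ≈ 0.1768.
At steady state, accumulation factor R = 1/(1 − e^(−kτ)) ≈ 1.2148.
Each bolus raises the concentration by D/Vd = 1522/136 ≈ 11.191 mcg/mL.
Steady-state peak Cmax,ss = C₀·R ≈ 11.191 × 1.2148 ≈ 13.595 mcg/mL.

13.6 mcg/mL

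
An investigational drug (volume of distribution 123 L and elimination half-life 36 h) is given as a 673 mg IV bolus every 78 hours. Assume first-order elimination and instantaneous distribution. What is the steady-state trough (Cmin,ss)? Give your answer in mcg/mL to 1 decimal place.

k = ln2/t½ = ln2/36 ≈ 0.019254 h⁻¹; fraction remaining f = e^(−kτ) = e^(−0.019254×78) ≈ 0.2227.
At steady state, accumulation factor R = 1/(1 − e^(−kτ)) ≈ 1.2865.
Each bolus raises the concentration by D/Vd = 673/123 ≈ 5.472 mcg/mL.
Cmax,ss = C₀/(1 − f) ≈ 5.472/0.7773 ≈ 7.040 mcg/mL.
One interval later, Cmin,ss = Cmax,ss·e^(−kτ) ≈ 7.040 × 0.2227 ≈ 1.568 mcg/mL.

1.6 mcg/mL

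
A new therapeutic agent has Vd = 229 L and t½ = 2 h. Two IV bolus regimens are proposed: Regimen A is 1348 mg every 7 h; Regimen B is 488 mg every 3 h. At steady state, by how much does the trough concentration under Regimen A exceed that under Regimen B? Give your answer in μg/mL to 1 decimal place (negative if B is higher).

Regimen A: f = (1/2)^(7/2) ≈ 0.0884; Cmin,ss = (1348/229)·f/(1−f) ≈ 0.571 μg/mL.
Regimen B: f = (1/2)^(3/2) ≈ 0.3536; Cmin,ss = (488/229)·f/(1−f) ≈ 1.166 μg/mL.
Difference ≈ 0.571 − 1.166 ≈ -0.595 μg/mL.

-0.6 μg/mL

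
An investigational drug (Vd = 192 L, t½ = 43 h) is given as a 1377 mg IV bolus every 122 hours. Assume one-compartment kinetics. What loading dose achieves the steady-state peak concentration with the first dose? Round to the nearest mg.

1601 mg

f = (1/2)^(122/43) ≈ 0.139931; accumulation ratio R = 1/(1−f) ≈ 1.16270.
Loading dose to hit Cmax,ss on first dose: D_load = D_maint·R ≈ 1377 × 1.16270 ≈ 1601.04 mg.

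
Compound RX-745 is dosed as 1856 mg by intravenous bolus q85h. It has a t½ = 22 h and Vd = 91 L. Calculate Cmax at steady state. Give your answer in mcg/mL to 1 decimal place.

21.9 mcg/mL

τ/t½ = 85/22 ≈ 3.8636, so fraction remaining f = (1/2)^(85/22) ≈ 0.0687.
At steady state, accumulation factor R = 1/(1 − e^(−kτ)) ≈ 1.0738.
Each bolus raises the concentration by D/Vd = 1856/91 ≈ 20.396 mcg/mL.
Steady-state peak Cmax,ss = C₀·R ≈ 20.396 × 1.0738 ≈ 21.901 mcg/mL.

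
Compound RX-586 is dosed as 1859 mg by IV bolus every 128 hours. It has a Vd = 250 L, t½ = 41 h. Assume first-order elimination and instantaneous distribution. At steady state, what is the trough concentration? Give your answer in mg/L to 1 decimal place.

k = ln2/t½ = ln2/41 ≈ 0.016906 h⁻¹; fraction remaining f = e^(−kτ) = e^(−0.016906×128) ≈ 0.1149.
Each bolus raises the concentration by D/Vd = 1859/250 ≈ 7.436 mg/L.
Steady-state trough Cmin,ss = C₀·f/(1−f) ≈ 7.436 × 0.1149/0.8851 ≈ 0.965 mg/L.

1.0 mg/L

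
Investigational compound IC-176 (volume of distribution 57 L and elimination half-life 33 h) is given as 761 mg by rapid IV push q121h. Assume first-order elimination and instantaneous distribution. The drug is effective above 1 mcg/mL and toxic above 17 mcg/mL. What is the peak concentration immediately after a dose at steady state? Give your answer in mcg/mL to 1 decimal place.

τ/t½ = 121/33 ≈ 3.6667, so fraction remaining f = (1/2)^(121/33) ≈ 0.0787.
At steady state, accumulation factor R = 1/(1 − e^(−kτ)) ≈ 1.0854.
Each bolus raises the concentration by D/Vd = 761/57 ≈ 13.351 mcg/mL.
Cmax,ss = C₀/(1 − f) ≈ 13.351/0.9213 ≈ 14.491 mcg/mL.
Peak 14.5 mcg/mL vs MTC 17 mcg/mL: below toxic threshold.

14.5 mcg/mL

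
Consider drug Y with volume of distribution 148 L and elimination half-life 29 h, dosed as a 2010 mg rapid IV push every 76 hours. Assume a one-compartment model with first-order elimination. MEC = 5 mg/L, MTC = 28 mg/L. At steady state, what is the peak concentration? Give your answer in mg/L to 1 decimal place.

16.2 mg/L

k = ln2/t½ = ln2/29 ≈ 0.023902 h⁻¹; fraction remaining f = e^(−kτ) = e^(−0.023902×76) ≈ 0.1626.
Accumulation ratio R = 1/(1 − f) ≈ 1/0.8374 ≈ 1.1942.
Each bolus raises the concentration by D/Vd = 2010/148 ≈ 13.581 mg/L.
Cmax,ss = C₀/(1 − f) ≈ 13.581/0.8374 ≈ 16.218 mg/L.
Peak 16.2 mg/L vs MTC 28 mg/L: below toxic threshold.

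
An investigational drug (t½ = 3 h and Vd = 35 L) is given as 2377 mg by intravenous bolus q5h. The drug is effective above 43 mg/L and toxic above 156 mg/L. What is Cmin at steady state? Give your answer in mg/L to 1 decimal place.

k = ln2/t½ = ln2/3 ≈ 0.231049 h⁻¹; fraction remaining f = e^(−kτ) = e^(−0.231049×5) ≈ 0.3150.
At steady state, accumulation factor R = 1/(1 − e^(−kτ)) ≈ 1.4599.
Each bolus raises the concentration by D/Vd = 2377/35 ≈ 67.914 mg/L.
Steady-state peak Cmax,ss = C₀·R ≈ 67.914 × 1.4599 ≈ 99.148 mg/L.
One interval later, Cmin,ss = Cmax,ss·e^(−kτ) ≈ 99.148 × 0.3150 ≈ 31.232 mg/L.
Trough 31.2 mg/L vs MEC 43 mg/L: subtherapeutic.

31.2 mg/L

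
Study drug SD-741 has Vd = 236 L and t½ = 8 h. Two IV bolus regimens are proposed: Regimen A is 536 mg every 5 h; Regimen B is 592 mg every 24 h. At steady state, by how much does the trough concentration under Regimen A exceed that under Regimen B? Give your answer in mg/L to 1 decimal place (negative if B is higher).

3.8 mg/L

Regimen A: f = (1/2)^(5/8) ≈ 0.6484; Cmin,ss = (536/236)·f/(1−f) ≈ 4.188 mg/L.
Regimen B: f = (1/2)^(24/8) ≈ 0.1250; Cmin,ss = (592/236)·f/(1−f) ≈ 0.358 mg/L.
Difference ≈ 4.188 − 0.358 ≈ 3.830 mg/L.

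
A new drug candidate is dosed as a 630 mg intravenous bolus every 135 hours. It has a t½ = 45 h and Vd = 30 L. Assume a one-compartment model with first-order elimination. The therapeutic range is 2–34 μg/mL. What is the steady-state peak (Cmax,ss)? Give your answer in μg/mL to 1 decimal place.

The dosing interval is 3 half-lives, so f = 2^(−3) = 0.125.
At steady state, R = 1/(1 − 0.125) = 8/7.
Single-dose peak C₀ = D/Vd = 630/30 = 21 μg/mL.
Steady-state peak Cmax,ss = C₀·R = 21 × 8/7 ≈ 24.000 μg/mL.
Peak 24.0 μg/mL vs MTC 34 μg/mL: below toxic threshold.

24.0 μg/mL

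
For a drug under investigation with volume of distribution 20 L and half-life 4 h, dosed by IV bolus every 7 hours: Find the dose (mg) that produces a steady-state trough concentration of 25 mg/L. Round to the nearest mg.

τ/t½ = 7/4 ≈ 1.75, so f = (1/2)^(7/4) ≈ 0.297302.
Cmin,ss = (D/Vd)·f/(1−f), so D = Cmin,ss·Vd·(1−f)/f.
D = 25 × 20 × (1−f)/f ≈ 25 × 20 × 2.36358 ≈ 1181.79 mg.

1182 mg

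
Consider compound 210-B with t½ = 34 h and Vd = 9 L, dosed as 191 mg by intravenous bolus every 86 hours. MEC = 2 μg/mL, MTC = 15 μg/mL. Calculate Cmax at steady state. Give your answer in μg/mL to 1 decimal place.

τ/t½ = 86/34 ≈ 2.5294, so fraction remaining f = (1/2)^(86/34) ≈ 0.1732.
Accumulation ratio R = 1/(1 − f) ≈ 1/0.8268 ≈ 1.2095.
Single-dose peak C₀ = D/Vd = 191/9 ≈ 21.222 μg/mL.
Steady-state peak Cmax,ss = C₀·R ≈ 21.222 × 1.2095 ≈ 25.668 μg/mL.
Peak 25.7 μg/mL vs MTC 15 μg/mL: exceeds toxic threshold.

25.7 μg/mL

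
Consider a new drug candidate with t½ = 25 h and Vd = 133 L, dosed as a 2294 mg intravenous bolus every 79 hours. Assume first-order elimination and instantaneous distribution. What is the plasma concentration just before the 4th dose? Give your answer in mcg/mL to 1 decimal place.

f = (1/2)^(τ/t½) = (1/2)^(79/25) ≈ 0.1119.
C₀ = D/Vd = 2294/133 ≈ 17.248 mcg/mL.
Before the 4th dose, 3 doses have been given. Superposition: Cmin = C₀·(f + f² + … + f^3).
≈ 17.248 × (0.1119 + 0.0125 + 0.0014) ≈ 17.248 × 0.1258 ≈ 2.170 mcg/mL.

2.2 mcg/mL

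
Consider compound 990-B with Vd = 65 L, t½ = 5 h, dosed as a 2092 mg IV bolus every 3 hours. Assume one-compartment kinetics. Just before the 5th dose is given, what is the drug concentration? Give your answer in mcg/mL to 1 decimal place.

f = (1/2)^(τ/t½) = (1/2)^(3/5) ≈ 0.6598.
C₀ = D/Vd = 2092/65 ≈ 32.185 mcg/mL.
Before the 5th dose, 4 doses have been given. Superposition: Cmin = C₀·(f + f² + … + f^4).
≈ 32.185 × (0.6598 + 0.4353 + 0.2872 + 0.1895) ≈ 32.185 × 1.5718 ≈ 50.588 mcg/mL.

50.6 mcg/mL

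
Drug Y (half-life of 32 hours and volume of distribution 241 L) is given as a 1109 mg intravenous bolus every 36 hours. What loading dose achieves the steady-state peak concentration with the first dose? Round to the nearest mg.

f = (1/2)^(36/32) ≈ 0.458502; accumulation ratio R = 1/(1−f) ≈ 1.84673.
Loading dose to hit Cmax,ss on first dose: D_load = D_maint·R ≈ 1109 × 1.84673 ≈ 2048.02 mg.

2048 mg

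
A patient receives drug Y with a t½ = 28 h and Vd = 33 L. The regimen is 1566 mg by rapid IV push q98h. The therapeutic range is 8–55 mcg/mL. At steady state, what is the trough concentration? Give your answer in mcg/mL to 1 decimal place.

k = ln2/t½ = ln2/28 ≈ 0.024755 h⁻¹; fraction remaining f = e^(−kτ) = e^(−0.024755×98) ≈ 0.0884.
Accumulation ratio R = 1/(1 − f) ≈ 1/0.9116 ≈ 1.0970.
Single-dose peak C₀ = D/Vd = 1566/33 ≈ 47.455 mcg/mL.
Cmax,ss = C₀/(1 − f) ≈ 47.455/0.9116 ≈ 52.057 mcg/mL.
Steady-state trough Cmin,ss = Cmax,ss·f ≈ 52.057 × 0.0884 ≈ 4.602 mcg/mL.
Trough 4.6 mcg/mL vs MEC 8 mcg/mL: subtherapeutic.

4.6 mcg/mL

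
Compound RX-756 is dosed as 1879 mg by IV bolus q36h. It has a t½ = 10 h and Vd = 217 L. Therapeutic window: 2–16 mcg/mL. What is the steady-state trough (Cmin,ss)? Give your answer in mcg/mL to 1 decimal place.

k = ln2/t½ = ln2/10 ≈ 0.069315 h⁻¹; fraction remaining f = e^(−kτ) = e^(−0.069315×36) ≈ 0.0825.
Accumulation ratio R = 1/(1 − f) ≈ 1/0.9175 ≈ 1.0899.
Each bolus raises the concentration by D/Vd = 1879/217 ≈ 8.659 mcg/mL.
Cmax,ss = C₀/(1 − f) ≈ 8.659/0.9175 ≈ 9.438 mcg/mL.
One interval later, Cmin,ss = Cmax,ss·e^(−kτ) ≈ 9.438 × 0.0825 ≈ 0.779 mcg/mL.
Trough 0.8 mcg/mL vs MEC 2 mcg/mL: subtherapeutic.

0.8 mcg/mL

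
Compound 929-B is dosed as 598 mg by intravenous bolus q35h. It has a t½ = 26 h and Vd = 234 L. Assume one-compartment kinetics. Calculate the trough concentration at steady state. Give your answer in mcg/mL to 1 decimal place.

Over one 35-h interval, 35/26 ≈ 1.3462 half-lives elapse, leaving f ≈ 0.3933 of each dose.
At steady state, accumulation factor R = 1/(1 − e^(−kτ)) ≈ 1.6483.
Single-dose peak C₀ = D/Vd = 598/234 ≈ 2.556 mcg/mL.
Steady-state peak Cmax,ss = C₀·R ≈ 2.556 × 1.6483 ≈ 4.213 mcg/mL.
One interval later, Cmin,ss = Cmax,ss·e^(−kτ) ≈ 4.213 × 0.3933 ≈ 1.657 mcg/mL.

1.7 mcg/mL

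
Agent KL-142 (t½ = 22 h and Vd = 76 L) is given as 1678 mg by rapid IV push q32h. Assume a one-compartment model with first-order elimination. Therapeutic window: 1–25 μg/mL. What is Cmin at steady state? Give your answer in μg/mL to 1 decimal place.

k = ln2/t½ = ln2/22 ≈ 0.031507 h⁻¹; fraction remaining f = e^(−kτ) = e^(−0.031507×32) ≈ 0.3649.
Each bolus raises the concentration by D/Vd = 1678/76 ≈ 22.079 μg/mL.
Steady-state trough Cmin,ss = C₀·f/(1−f) ≈ 22.079 × 0.3649/0.6351 ≈ 12.686 μg/mL.
Trough 12.7 μg/mL vs MEC 1 μg/mL: adequate.

12.7 μg/mL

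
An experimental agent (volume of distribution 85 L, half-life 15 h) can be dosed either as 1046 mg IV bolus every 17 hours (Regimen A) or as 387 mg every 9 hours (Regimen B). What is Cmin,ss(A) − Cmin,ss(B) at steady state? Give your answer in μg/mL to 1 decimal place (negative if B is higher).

1.5 μg/mL

Regimen A: f = (1/2)^(17/15) ≈ 0.4559; Cmin,ss = (1046/85)·f/(1−f) ≈ 10.311 μg/mL.
Regimen B: f = (1/2)^(9/15) ≈ 0.6598; Cmin,ss = (387/85)·f/(1−f) ≈ 8.830 μg/mL.
Difference ≈ 10.311 − 8.830 ≈ 1.481 μg/mL.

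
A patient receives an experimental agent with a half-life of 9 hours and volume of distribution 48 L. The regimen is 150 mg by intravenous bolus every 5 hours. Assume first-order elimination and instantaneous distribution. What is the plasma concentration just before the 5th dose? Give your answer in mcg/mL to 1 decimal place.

f = (1/2)^(τ/t½) = (1/2)^(5/9) ≈ 0.6804.
C₀ = D/Vd = 150/48 ≈ 3.125 mcg/mL.
Before the 5th dose, 4 doses have been given. Superposition: Cmin = C₀·(f + f² + … + f^4).
≈ 3.125 × (0.6804 + 0.4629 + 0.3150 + 0.2143) ≈ 3.125 × 1.6726 ≈ 5.227 mcg/mL.

5.2 mcg/mL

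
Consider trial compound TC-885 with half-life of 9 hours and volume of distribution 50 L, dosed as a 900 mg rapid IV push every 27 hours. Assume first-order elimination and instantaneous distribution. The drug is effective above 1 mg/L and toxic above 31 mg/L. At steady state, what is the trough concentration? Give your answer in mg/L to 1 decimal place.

2.6 mg/L

τ = 27 h = 3 half-lives, so f = (1/2)^3 = 0.125.
At steady state, R = 1/(1 − 0.125) = 8/7.
Single-dose peak C₀ = D/Vd = 900/50 = 18 mg/L.
Steady-state peak Cmax,ss = C₀·R = 18 × 8/7 ≈ 20.571 mg/L.
Steady-state trough Cmin,ss = Cmax,ss·f ≈ 20.571 × 0.125 ≈ 2.571 mg/L.
Trough 2.6 mg/L vs MEC 1 mg/L: adequate.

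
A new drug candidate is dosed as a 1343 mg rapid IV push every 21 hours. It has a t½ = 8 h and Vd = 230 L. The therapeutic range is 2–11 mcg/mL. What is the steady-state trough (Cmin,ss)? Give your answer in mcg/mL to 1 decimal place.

1.1 mcg/mL

τ/t½ = 21/8 ≈ 2.625, so fraction remaining f = (1/2)^(21/8) ≈ 0.1621.
At steady state, accumulation factor R = 1/(1 − e^(−kτ)) ≈ 1.1935.
Each bolus raises the concentration by D/Vd = 1343/230 ≈ 5.839 mcg/mL.
Steady-state peak Cmax,ss = C₀·R ≈ 5.839 × 1.1935 ≈ 6.969 mcg/mL.
Steady-state trough Cmin,ss = Cmax,ss·f ≈ 6.969 × 0.1621 ≈ 1.130 mcg/mL.
Trough 1.1 mcg/mL vs MEC 2 mcg/mL: subtherapeutic.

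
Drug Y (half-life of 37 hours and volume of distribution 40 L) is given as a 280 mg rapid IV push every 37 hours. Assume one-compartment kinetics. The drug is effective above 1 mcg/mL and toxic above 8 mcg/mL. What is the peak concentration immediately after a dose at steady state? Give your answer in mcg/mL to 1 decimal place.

τ = 37 h = 1 half-life, so f = (1/2)^1 = 0.5.
Accumulation ratio R = 1/(1 − f) = 1/0.5 = 2/1.
Single-dose peak C₀ = D/Vd = 280/40 = 7 mcg/mL.
Steady-state peak Cmax,ss = C₀·R = 7 × 2/1 ≈ 14.000 mcg/mL.
Peak 14.0 mcg/mL vs MTC 8 mcg/mL: exceeds toxic threshold.

14.0 mcg/mL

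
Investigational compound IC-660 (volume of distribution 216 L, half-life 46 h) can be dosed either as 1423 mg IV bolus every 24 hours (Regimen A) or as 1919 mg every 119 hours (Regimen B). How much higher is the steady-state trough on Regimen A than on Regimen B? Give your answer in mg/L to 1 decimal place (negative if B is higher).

Regimen A: f = (1/2)^(24/46) ≈ 0.6965; Cmin,ss = (1423/216)·f/(1−f) ≈ 15.119 mg/L.
Regimen B: f = (1/2)^(119/46) ≈ 0.1664; Cmin,ss = (1919/216)·f/(1−f) ≈ 1.773 mg/L.
Difference ≈ 15.119 − 1.773 ≈ 13.346 mg/L.

13.3 mg/L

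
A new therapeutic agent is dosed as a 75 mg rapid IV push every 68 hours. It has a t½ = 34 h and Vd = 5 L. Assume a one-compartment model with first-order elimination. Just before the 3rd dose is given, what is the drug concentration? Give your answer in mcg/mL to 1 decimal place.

4.7 mcg/mL

f = (1/2)^(τ/t½) = (1/2)^(68/34) ≈ 0.2500.
C₀ = D/Vd = 75/5 ≈ 15.000 mcg/mL.
Before the 3rd dose, 2 doses have been given. Superposition: Cmin = C₀·(f + f²).
≈ 15.000 × (0.2500 + 0.0625) ≈ 15.000 × 0.3125 ≈ 4.688 mcg/mL.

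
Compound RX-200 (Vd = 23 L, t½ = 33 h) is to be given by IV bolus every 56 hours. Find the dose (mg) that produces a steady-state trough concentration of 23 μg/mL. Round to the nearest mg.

τ/t½ = 56/33 ≈ 1.697, so f = (1/2)^(56/33) ≈ 0.308433.
Cmin,ss = (D/Vd)·f/(1−f), so D = Cmin,ss·Vd·(1−f)/f.
D = 23 × 23 × (1−f)/f ≈ 23 × 23 × 2.24220 ≈ 1186.12 mg.

1186 mg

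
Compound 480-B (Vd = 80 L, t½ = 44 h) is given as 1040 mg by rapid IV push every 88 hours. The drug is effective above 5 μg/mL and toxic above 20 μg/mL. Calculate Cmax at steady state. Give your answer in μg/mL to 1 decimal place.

The dosing interval is 2 half-lives, so f = 2^(−2) = 0.25.
Accumulation ratio R = 1/(1 − f) = 1/0.75 = 4/3.
Single-dose peak C₀ = D/Vd = 1040/80 = 13 μg/mL.
Steady-state peak Cmax,ss = C₀·R = 13 × 4/3 ≈ 17.333 μg/mL.
Peak 17.3 μg/mL vs MTC 20 μg/mL: below toxic threshold.

17.3 μg/mL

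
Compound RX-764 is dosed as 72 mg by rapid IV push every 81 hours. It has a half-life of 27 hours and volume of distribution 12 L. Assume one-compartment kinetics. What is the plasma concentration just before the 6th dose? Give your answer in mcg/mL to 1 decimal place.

0.9 mcg/mL

f = (1/2)^(τ/t½) = (1/2)^(81/27) ≈ 0.1250.
C₀ = D/Vd = 72/12 ≈ 6.000 mcg/mL.
Before the 6th dose, 5 doses have been given. Superposition: Cmin = C₀·(f + f² + … + f^5).
≈ 6.000 × (0.1250 + 0.0156 + 0.0020 + 0.0002 + 0.0000) ≈ 6.000 × 0.1428 ≈ 0.857 mcg/mL.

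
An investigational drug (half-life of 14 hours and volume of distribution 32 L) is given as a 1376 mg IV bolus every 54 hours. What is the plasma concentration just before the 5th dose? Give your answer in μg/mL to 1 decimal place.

f = (1/2)^(τ/t½) = (1/2)^(54/14) ≈ 0.0690.
C₀ = D/Vd = 1376/32 ≈ 43.000 μg/mL.
Before the 5th dose, 4 doses have been given. Superposition: Cmin = C₀·(f + f² + … + f^4).
≈ 43.000 × (0.0690 + 0.0048 + 0.0003 + 0.0000) ≈ 43.000 × 0.0741 ≈ 3.186 μg/mL.

3.2 μg/mL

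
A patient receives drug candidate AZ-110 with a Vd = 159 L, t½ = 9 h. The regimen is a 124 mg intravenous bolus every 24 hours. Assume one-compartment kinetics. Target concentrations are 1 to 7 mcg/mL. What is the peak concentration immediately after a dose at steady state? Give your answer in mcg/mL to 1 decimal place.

0.9 mcg/mL

k = ln2/t½ = ln2/9 ≈ 0.077016 h⁻¹; fraction remaining f = e^(−kτ) = e^(−0.077016×24) ≈ 0.1575.
Accumulation ratio R = 1/(1 − f) ≈ 1/0.8425 ≈ 1.1869.
Each bolus raises the concentration by D/Vd = 124/159 ≈ 0.780 mcg/mL.
Steady-state peak Cmax,ss = C₀·R ≈ 0.780 × 1.1869 ≈ 0.926 mcg/mL.
Peak 0.9 mcg/mL vs MTC 7 mcg/mL: below toxic threshold.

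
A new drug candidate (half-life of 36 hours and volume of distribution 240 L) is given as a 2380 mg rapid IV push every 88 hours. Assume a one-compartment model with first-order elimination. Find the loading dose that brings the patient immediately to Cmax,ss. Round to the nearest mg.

f = (1/2)^(88/36) ≈ 0.183717; accumulation ratio R = 1/(1−f) ≈ 1.22507.
Loading dose to hit Cmax,ss on first dose: D_load = D_maint·R ≈ 2380 × 1.22507 ≈ 2915.67 mg.

2916 mg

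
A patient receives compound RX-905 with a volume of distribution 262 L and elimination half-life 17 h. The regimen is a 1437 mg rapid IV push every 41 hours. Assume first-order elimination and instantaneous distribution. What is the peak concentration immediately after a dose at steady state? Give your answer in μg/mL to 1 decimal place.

τ/t½ = 41/17 ≈ 2.4118, so fraction remaining f = (1/2)^(41/17) ≈ 0.1879.
At steady state, accumulation factor R = 1/(1 − e^(−kτ)) ≈ 1.2314.
Single-dose peak C₀ = D/Vd = 1437/262 ≈ 5.485 μg/mL.
Steady-state peak Cmax,ss = C₀·R ≈ 5.485 × 1.2314 ≈ 6.754 μg/mL.

6.8 μg/mL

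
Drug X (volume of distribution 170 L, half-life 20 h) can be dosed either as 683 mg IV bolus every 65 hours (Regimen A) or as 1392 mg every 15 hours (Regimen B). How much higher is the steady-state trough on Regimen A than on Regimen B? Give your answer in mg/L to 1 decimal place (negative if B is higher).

-11.5 mg/L

Regimen A: f = (1/2)^(65/20) ≈ 0.1051; Cmin,ss = (683/170)·f/(1−f) ≈ 0.472 mg/L.
Regimen B: f = (1/2)^(15/20) ≈ 0.5946; Cmin,ss = (1392/170)·f/(1−f) ≈ 12.010 mg/L.
Difference ≈ 0.472 − 12.010 ≈ -11.538 mg/L.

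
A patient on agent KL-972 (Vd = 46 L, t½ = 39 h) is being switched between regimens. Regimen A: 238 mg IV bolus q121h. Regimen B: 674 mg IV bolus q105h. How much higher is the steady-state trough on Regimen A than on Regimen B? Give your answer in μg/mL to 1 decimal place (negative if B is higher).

-2.0 μg/mL

Regimen A: f = (1/2)^(121/39) ≈ 0.1164; Cmin,ss = (238/46)·f/(1−f) ≈ 0.682 μg/mL.
Regimen B: f = (1/2)^(105/39) ≈ 0.1547; Cmin,ss = (674/46)·f/(1−f) ≈ 2.682 μg/mL.
Difference ≈ 0.682 − 2.682 ≈ -2.000 μg/mL.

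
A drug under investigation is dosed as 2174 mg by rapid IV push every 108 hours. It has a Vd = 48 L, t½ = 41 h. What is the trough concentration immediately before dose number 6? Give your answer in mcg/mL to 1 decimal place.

8.7 mcg/mL

f = (1/2)^(τ/t½) = (1/2)^(108/41) ≈ 0.1611.
C₀ = D/Vd = 2174/48 ≈ 45.292 mcg/mL.
Before the 6th dose, 5 doses have been given. Superposition: Cmin = C₀·(f + f² + … + f^5).
≈ 45.292 × (0.1611 + 0.0260 + 0.0042 + 0.0007 + 0.0001) ≈ 45.292 × 0.1921 ≈ 8.701 mcg/mL.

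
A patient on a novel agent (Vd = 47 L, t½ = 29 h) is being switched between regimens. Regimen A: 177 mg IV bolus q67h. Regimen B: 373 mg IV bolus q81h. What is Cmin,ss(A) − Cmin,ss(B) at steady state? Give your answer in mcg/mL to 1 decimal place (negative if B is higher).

-0.4 mcg/mL

Regimen A: f = (1/2)^(67/29) ≈ 0.2016; Cmin,ss = (177/47)·f/(1−f) ≈ 0.951 mcg/mL.
Regimen B: f = (1/2)^(81/29) ≈ 0.1443; Cmin,ss = (373/47)·f/(1−f) ≈ 1.338 mcg/mL.
Difference ≈ 0.951 − 1.338 ≈ -0.387 mcg/mL.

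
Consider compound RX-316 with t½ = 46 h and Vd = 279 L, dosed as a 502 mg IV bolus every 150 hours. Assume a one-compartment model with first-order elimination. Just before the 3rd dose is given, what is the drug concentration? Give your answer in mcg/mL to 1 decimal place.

0.2 mcg/mL

f = (1/2)^(τ/t½) = (1/2)^(150/46) ≈ 0.1043.
C₀ = D/Vd = 502/279 ≈ 1.799 mcg/mL.
Before the 3rd dose, 2 doses have been given. Superposition: Cmin = C₀·(f + f²).
≈ 1.799 × (0.1043 + 0.0109) ≈ 1.799 × 0.1152 ≈ 0.207 mcg/mL.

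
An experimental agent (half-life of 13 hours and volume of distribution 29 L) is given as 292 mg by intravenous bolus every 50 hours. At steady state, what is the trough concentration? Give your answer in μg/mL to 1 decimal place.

0.8 μg/mL

k = ln2/t½ = ln2/13 ≈ 0.053319 h⁻¹; fraction remaining f = e^(−kτ) = e^(−0.053319×50) ≈ 0.0695.
At steady state, accumulation factor R = 1/(1 − e^(−kτ)) ≈ 1.0747.
Single-dose peak C₀ = D/Vd = 292/29 ≈ 10.069 μg/mL.
Cmax,ss = C₀/(1 − f) ≈ 10.069/0.9305 ≈ 10.821 μg/mL.
Steady-state trough Cmin,ss = Cmax,ss·f ≈ 10.821 × 0.0695 ≈ 0.752 μg/mL.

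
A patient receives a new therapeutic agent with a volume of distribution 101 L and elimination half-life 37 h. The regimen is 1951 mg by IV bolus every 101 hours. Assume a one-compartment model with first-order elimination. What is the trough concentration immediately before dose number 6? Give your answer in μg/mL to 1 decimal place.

3.4 μg/mL

f = (1/2)^(τ/t½) = (1/2)^(101/37) ≈ 0.1508.
C₀ = D/Vd = 1951/101 ≈ 19.317 μg/mL.
Before the 6th dose, 5 doses have been given. Superposition: Cmin = C₀·(f + f² + … + f^5).
≈ 19.317 × (0.1508 + 0.0227 + 0.0034 + 0.0005 + 0.0001) ≈ 19.317 × 0.1775 ≈ 3.429 μg/mL.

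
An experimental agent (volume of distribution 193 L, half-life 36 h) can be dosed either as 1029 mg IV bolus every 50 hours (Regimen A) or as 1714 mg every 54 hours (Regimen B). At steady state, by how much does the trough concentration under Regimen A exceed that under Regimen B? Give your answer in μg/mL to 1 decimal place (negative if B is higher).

Regimen A: f = (1/2)^(50/36) ≈ 0.3819; Cmin,ss = (1029/193)·f/(1−f) ≈ 3.294 μg/mL.
Regimen B: f = (1/2)^(54/36) ≈ 0.3536; Cmin,ss = (1714/193)·f/(1−f) ≈ 4.858 μg/mL.
Difference ≈ 3.294 − 4.858 ≈ -1.564 μg/mL.

-1.6 μg/mL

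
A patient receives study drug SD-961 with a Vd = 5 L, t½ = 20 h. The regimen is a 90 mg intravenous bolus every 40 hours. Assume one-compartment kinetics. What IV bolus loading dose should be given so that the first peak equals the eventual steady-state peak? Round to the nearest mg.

f = (1/2)^(40/20) ≈ 0.250000; accumulation ratio R = 1/(1−f) ≈ 1.33333.
Loading dose to hit Cmax,ss on first dose: D_load = D_maint·R ≈ 90 × 1.33333 ≈ 120.00 mg.

120 mg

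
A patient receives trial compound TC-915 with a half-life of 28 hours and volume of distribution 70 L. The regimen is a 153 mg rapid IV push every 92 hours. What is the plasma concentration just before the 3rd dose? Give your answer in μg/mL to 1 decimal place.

f = (1/2)^(τ/t½) = (1/2)^(92/28) ≈ 0.1025.
C₀ = D/Vd = 153/70 ≈ 2.186 μg/mL.
Before the 3rd dose, 2 doses have been given. Superposition: Cmin = C₀·(f + f²).
≈ 2.186 × (0.1025 + 0.0105) ≈ 2.186 × 0.1130 ≈ 0.247 μg/mL.

0.2 μg/mL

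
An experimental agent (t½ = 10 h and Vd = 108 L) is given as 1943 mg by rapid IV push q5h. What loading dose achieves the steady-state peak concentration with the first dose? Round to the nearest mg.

f = (1/2)^(5/10) ≈ 0.707107; accumulation ratio R = 1/(1−f) ≈ 3.41422.
Loading dose to hit Cmax,ss on first dose: D_load = D_maint·R ≈ 1943 × 3.41422 ≈ 6633.83 mg.

6634 mg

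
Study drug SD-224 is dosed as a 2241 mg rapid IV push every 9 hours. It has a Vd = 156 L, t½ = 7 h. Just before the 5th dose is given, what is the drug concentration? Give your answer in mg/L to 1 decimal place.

9.7 mg/L

f = (1/2)^(τ/t½) = (1/2)^(9/7) ≈ 0.4102.
C₀ = D/Vd = 2241/156 ≈ 14.365 mg/L.
Before the 5th dose, 4 doses have been given. Superposition: Cmin = C₀·(f + f² + … + f^4).
≈ 14.365 × (0.4102 + 0.1683 + 0.0690 + 0.0283) ≈ 14.365 × 0.6758 ≈ 9.708 mg/L.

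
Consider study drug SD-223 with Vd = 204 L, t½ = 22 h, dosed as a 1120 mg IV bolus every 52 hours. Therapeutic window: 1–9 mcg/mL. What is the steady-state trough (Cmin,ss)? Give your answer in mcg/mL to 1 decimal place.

Over one 52-h interval, 52/22 ≈ 2.3636 half-lives elapse, leaving f ≈ 0.1943 of each dose.
At steady state, accumulation factor R = 1/(1 − e^(−kτ)) ≈ 1.2412.
Single-dose peak C₀ = D/Vd = 1120/204 ≈ 5.490 mcg/mL.
Cmax,ss = C₀/(1 − f) ≈ 5.490/0.8057 ≈ 6.814 mcg/mL.
One interval later, Cmin,ss = Cmax,ss·e^(−kτ) ≈ 6.814 × 0.1943 ≈ 1.324 mcg/mL.
Trough 1.3 mcg/mL vs MEC 1 mcg/mL: adequate.

1.3 mcg/mL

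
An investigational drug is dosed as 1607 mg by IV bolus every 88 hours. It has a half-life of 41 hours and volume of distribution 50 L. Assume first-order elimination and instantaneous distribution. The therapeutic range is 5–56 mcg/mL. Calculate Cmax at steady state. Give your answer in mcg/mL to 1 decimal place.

41.5 mcg/mL

τ/t½ = 88/41 ≈ 2.1463, so fraction remaining f = (1/2)^(88/41) ≈ 0.2259.
Accumulation ratio R = 1/(1 − f) ≈ 1/0.7741 ≈ 1.2918.
Each bolus raises the concentration by D/Vd = 1607/50 ≈ 32.140 mcg/mL.
Steady-state peak Cmax,ss = C₀·R ≈ 32.140 × 1.2918 ≈ 41.518 mcg/mL.
Peak 41.5 mcg/mL vs MTC 56 mcg/mL: below toxic threshold.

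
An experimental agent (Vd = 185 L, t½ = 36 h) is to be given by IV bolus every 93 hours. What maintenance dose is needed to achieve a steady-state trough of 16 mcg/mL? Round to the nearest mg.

τ/t½ = 93/36 ≈ 2.5833, so f = (1/2)^(93/36) ≈ 0.166855.
Cmin,ss = (D/Vd)·f/(1−f), so D = Cmin,ss·Vd·(1−f)/f.
D = 16 × 185 × (1−f)/f ≈ 16 × 185 × 4.99323 ≈ 14779.96 mg.

14780 mg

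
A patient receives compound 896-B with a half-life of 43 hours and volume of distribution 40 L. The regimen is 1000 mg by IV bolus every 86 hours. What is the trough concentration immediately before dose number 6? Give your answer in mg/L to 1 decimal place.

8.3 mg/L

f = (1/2)^(τ/t½) = (1/2)^(86/43) ≈ 0.2500.
C₀ = D/Vd = 1000/40 ≈ 25.000 mg/L.
Before the 6th dose, 5 doses have been given. Superposition: Cmin = C₀·(f + f² + … + f^5).
≈ 25.000 × (0.2500 + 0.0625 + 0.0156 + 0.0039 + 0.0010) ≈ 25.000 × 0.3330 ≈ 8.325 mg/L.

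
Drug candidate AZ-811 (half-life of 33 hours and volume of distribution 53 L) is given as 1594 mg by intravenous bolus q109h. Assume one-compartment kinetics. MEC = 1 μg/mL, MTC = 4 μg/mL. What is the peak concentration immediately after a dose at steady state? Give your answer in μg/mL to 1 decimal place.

k = ln2/t½ = ln2/33 ≈ 0.021004 h⁻¹; fraction remaining f = e^(−kτ) = e^(−0.021004×109) ≈ 0.1013.
Accumulation ratio R = 1/(1 − f) ≈ 1/0.8987 ≈ 1.1127.
Single-dose peak C₀ = D/Vd = 1594/53 ≈ 30.075 μg/mL.
Cmax,ss = C₀/(1 − f) ≈ 30.075/0.8987 ≈ 33.465 μg/mL.
Peak 33.5 μg/mL vs MTC 4 μg/mL: exceeds toxic threshold.

33.5 μg/mL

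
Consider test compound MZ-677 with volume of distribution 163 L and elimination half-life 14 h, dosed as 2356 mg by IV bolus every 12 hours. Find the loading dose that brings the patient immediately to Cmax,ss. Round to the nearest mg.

f = (1/2)^(12/14) ≈ 0.552045; accumulation ratio R = 1/(1−f) ≈ 2.23237.
Loading dose to hit Cmax,ss on first dose: D_load = D_maint·R ≈ 2356 × 2.23237 ≈ 5259.46 mg.

5259 mg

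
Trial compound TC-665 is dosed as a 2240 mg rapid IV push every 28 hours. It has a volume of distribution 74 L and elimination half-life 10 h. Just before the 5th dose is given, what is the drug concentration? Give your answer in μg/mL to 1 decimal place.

f = (1/2)^(τ/t½) = (1/2)^(28/10) ≈ 0.1436.
C₀ = D/Vd = 2240/74 ≈ 30.270 μg/mL.
Before the 5th dose, 4 doses have been given. Superposition: Cmin = C₀·(f + f² + … + f^4).
≈ 30.270 × (0.1436 + 0.0206 + 0.0030 + 0.0004) ≈ 30.270 × 0.1676 ≈ 5.073 μg/mL.

5.1 μg/mL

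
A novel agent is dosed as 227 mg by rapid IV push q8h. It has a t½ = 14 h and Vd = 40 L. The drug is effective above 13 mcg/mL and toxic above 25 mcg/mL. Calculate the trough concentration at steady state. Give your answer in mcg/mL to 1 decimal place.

11.7 mcg/mL

Over one 8-h interval, 8/14 ≈ 0.57143 half-lives elapse, leaving f ≈ 0.6730 of each dose.
Accumulation ratio R = 1/(1 − f) ≈ 1/0.3270 ≈ 3.0581.
Each bolus raises the concentration by D/Vd = 227/40 ≈ 5.675 mcg/mL.
Steady-state peak Cmax,ss = C₀·R ≈ 5.675 × 3.0581 ≈ 17.355 mcg/mL.
One interval later, Cmin,ss = Cmax,ss·e^(−kτ) ≈ 17.355 × 0.6730 ≈ 11.680 mcg/mL.
Trough 11.7 mcg/mL vs MEC 13 mcg/mL: subtherapeutic.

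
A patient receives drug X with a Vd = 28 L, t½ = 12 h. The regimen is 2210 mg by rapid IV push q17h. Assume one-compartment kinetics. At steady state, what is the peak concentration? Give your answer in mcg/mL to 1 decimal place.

126.2 mcg/mL

k = ln2/t½ = ln2/12 ≈ 0.057762 h⁻¹; fraction remaining f = e^(−kτ) = e^(−0.057762×17) ≈ 0.3746.
Accumulation ratio R = 1/(1 − f) ≈ 1/0.6254 ≈ 1.5990.
Each bolus raises the concentration by D/Vd = 2210/28 ≈ 78.929 mcg/mL.
Steady-state peak Cmax,ss = C₀·R ≈ 78.929 × 1.5990 ≈ 126.207 mcg/mL.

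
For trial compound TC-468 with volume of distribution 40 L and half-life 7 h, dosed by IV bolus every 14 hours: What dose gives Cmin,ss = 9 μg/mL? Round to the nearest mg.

1080 mg

τ/t½ = 14/7 ≈ 2, so f = (1/2)^(14/7) ≈ 0.250000.
Cmin,ss = (D/Vd)·f/(1−f), so D = Cmin,ss·Vd·(1−f)/f.
D = 9 × 40 × (1−f)/f ≈ 9 × 40 × 3.00000 ≈ 1080.00 mg.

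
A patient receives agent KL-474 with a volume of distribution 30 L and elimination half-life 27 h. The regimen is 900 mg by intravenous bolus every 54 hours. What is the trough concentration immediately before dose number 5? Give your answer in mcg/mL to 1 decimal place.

f = (1/2)^(τ/t½) = (1/2)^(54/27) ≈ 0.2500.
C₀ = D/Vd = 900/30 ≈ 30.000 mcg/mL.
Before the 5th dose, 4 doses have been given. Superposition: Cmin = C₀·(f + f² + … + f^4).
≈ 30.000 × (0.2500 + 0.0625 + 0.0156 + 0.0039) ≈ 30.000 × 0.3320 ≈ 9.960 mcg/mL.

10.0 mcg/mL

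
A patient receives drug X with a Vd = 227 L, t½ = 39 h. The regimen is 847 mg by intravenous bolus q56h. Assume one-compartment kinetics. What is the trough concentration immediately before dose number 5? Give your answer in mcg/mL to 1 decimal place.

2.1 mcg/mL

f = (1/2)^(τ/t½) = (1/2)^(56/39) ≈ 0.3696.
C₀ = D/Vd = 847/227 ≈ 3.731 mcg/mL.
Before the 5th dose, 4 doses have been given. Superposition: Cmin = C₀·(f + f² + … + f^4).
≈ 3.731 × (0.3696 + 0.1366 + 0.0505 + 0.0187) ≈ 3.731 × 0.5754 ≈ 2.147 mcg/mL.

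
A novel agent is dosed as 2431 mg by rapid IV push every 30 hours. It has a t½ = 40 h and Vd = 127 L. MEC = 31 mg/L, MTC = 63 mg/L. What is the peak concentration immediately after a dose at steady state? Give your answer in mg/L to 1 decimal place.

k = ln2/t½ = ln2/40 ≈ 0.017329 h⁻¹; fraction remaining f = e^(−kτ) = e^(−0.017329×30) ≈ 0.5946.
Accumulation ratio R = 1/(1 − f) ≈ 1/0.4054 ≈ 2.4667.
Each bolus raises the concentration by D/Vd = 2431/127 ≈ 19.142 mg/L.
Steady-state peak Cmax,ss = C₀·R ≈ 19.142 × 2.4667 ≈ 47.218 mg/L.
Peak 47.2 mg/L vs MTC 63 mg/L: below toxic threshold.

47.2 mg/L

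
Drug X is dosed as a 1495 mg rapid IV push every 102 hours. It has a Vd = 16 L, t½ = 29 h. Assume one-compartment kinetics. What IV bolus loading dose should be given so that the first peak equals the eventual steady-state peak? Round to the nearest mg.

f = (1/2)^(102/29) ≈ 0.087338; accumulation ratio R = 1/(1−f) ≈ 1.09570.
Loading dose to hit Cmax,ss on first dose: D_load = D_maint·R ≈ 1495 × 1.09570 ≈ 1638.07 mg.

1638 mg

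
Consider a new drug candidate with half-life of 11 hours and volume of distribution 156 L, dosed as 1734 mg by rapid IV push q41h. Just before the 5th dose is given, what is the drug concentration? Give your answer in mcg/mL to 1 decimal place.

f = (1/2)^(τ/t½) = (1/2)^(41/11) ≈ 0.0755.
C₀ = D/Vd = 1734/156 ≈ 11.115 mcg/mL.
Before the 5th dose, 4 doses have been given. Superposition: Cmin = C₀·(f + f² + … + f^4).
≈ 11.115 × (0.0755 + 0.0057 + 0.0004 + 0.0000) ≈ 11.115 × 0.0816 ≈ 0.907 mcg/mL.

0.9 mcg/mL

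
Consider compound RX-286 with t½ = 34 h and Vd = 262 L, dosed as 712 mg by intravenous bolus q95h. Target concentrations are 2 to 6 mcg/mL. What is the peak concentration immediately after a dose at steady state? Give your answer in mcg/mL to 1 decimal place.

Over one 95-h interval, 95/34 ≈ 2.7941 half-lives elapse, leaving f ≈ 0.1442 of each dose.
At steady state, accumulation factor R = 1/(1 − e^(−kτ)) ≈ 1.1685.
Single-dose peak C₀ = D/Vd = 712/262 ≈ 2.718 mcg/mL.
Steady-state peak Cmax,ss = C₀·R ≈ 2.718 × 1.1685 ≈ 3.176 mcg/mL.
Peak 3.2 mcg/mL vs MTC 6 mcg/mL: below toxic threshold.

3.2 mcg/mL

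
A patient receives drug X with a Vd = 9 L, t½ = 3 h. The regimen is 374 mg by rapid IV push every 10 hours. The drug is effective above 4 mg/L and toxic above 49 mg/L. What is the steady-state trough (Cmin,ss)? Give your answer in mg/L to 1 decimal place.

4.6 mg/L

k = ln2/t½ = ln2/3 ≈ 0.231049 h⁻¹; fraction remaining f = e^(−kτ) = e^(−0.231049×10) ≈ 0.0992.
Single-dose peak C₀ = D/Vd = 374/9 ≈ 41.556 mg/L.
Steady-state trough Cmin,ss = C₀·f/(1−f) ≈ 41.556 × 0.0992/0.9008 ≈ 4.576 mg/L.
Trough 4.6 mg/L vs MEC 4 mg/L: adequate.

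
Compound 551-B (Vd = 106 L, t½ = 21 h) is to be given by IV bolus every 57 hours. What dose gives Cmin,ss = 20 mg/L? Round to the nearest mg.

11793 mg

τ/t½ = 57/21 ≈ 2.7143, so f = (1/2)^(57/21) ≈ 0.152377.
Cmin,ss = (D/Vd)·f/(1−f), so D = Cmin,ss·Vd·(1−f)/f.
D = 20 × 106 × (1−f)/f ≈ 20 × 106 × 5.56267 ≈ 11792.86 mg.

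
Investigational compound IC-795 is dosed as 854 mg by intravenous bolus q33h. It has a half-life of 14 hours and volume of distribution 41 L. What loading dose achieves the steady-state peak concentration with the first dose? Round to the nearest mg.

1061 mg

f = (1/2)^(33/14) ≈ 0.195177; accumulation ratio R = 1/(1−f) ≈ 1.24251.
Loading dose to hit Cmax,ss on first dose: D_load = D_maint·R ≈ 854 × 1.24251 ≈ 1061.10 mg.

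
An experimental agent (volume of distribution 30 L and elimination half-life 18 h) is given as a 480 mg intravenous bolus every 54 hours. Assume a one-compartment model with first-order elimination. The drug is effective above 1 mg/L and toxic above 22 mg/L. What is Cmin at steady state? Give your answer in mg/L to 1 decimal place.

The dosing interval is 3 half-lives, so f = 2^(−3) = 0.125.
Accumulation ratio R = 1/(1 − f) = 1/0.875 = 8/7.
Single-dose peak C₀ = D/Vd = 480/30 = 16 mg/L.
Steady-state peak Cmax,ss = C₀·R = 16 × 8/7 ≈ 18.286 mg/L.
Steady-state trough Cmin,ss = Cmax,ss·f ≈ 18.286 × 0.125 ≈ 2.286 mg/L.
Trough 2.3 mg/L vs MEC 1 mg/L: adequate.

2.3 mg/L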